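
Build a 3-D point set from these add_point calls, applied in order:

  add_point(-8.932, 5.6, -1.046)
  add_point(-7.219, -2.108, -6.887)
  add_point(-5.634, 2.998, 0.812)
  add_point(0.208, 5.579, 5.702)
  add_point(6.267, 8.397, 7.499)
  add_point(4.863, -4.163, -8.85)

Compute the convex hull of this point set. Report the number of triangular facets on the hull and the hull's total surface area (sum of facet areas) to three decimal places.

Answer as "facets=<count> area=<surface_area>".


6 of the 6 inputs are extreme points: [0, 1, 2, 3, 4, 5].

Area of each hull facet:
  f1: (p5, p4, p0) → 153.8514
  f2: (p1, p5, p0) → 56.0275
  f3: (p3, p4, p0) → 20.1951
  f4: (p3, p5, p4) → 61.3927
  f5: (p3, p1, p5) → 99.4885
  f6: (p2, p1, p0) → 21.2998
  f7: (p2, p3, p0) → 14.9753
  f8: (p2, p3, p1) → 22.7722
Σ area = 450.003

Euler: V−E+F = 6−12+8 = 2.

facets=8 area=450.003


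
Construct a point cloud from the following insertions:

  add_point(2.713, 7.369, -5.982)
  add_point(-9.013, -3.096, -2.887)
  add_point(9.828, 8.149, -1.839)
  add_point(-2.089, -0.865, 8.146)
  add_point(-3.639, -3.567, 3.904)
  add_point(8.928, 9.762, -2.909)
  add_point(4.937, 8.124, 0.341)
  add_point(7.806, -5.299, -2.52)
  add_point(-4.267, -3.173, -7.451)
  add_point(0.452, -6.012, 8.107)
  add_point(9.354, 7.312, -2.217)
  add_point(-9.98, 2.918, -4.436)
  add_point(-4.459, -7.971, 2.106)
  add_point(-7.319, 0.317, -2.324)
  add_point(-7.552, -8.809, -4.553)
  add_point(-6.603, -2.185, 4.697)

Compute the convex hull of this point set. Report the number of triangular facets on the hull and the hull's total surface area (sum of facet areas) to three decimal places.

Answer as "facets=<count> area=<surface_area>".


Points on the hull: [0, 1, 2, 3, 5, 6, 7, 8, 9, 11, 12, 14, 15] (13 of 16).

Facet areas (half cross-product norm):
  f1: (p8, p14, p11) → 31.5043
  f2: (p8, p7, p14) → 46.6823
  f3: (p6, p3, p11) → 98.7296
  f4: (p6, p3, p2) → 26.5348
  f5: (p15, p3, p11) → 25.0511
  f6: (p9, p15, p3) → 16.5841
  f7: (p9, p3, p2) → 50.9766
  f8: (p9, p7, p2) → 87.6959
  f9: (p0, p8, p11) → 54.6440
  f10: (p0, p8, p7) → 76.6666
  f11: (p1, p14, p11) → 9.7683
  f12: (p1, p15, p11) → 24.8010
  f13: (p1, p15, p14) → 23.4729
  f14: (p12, p7, p14) → 49.2086
  f15: (p12, p9, p7) → 50.0660
  f16: (p12, p15, p14) → 23.4871
  f17: (p12, p9, p15) → 25.4829
  f18: (p5, p6, p11) → 36.0139
  f19: (p5, p0, p11) → 25.8488
  f20: (p5, p6, p2) → 5.6246
  f21: (p5, p7, p2) → 10.9356
  f22: (p5, p0, p7) → 51.3074
Σ area = 851.087

Euler characteristic 13−33+22 = 2 ✓

facets=22 area=851.087


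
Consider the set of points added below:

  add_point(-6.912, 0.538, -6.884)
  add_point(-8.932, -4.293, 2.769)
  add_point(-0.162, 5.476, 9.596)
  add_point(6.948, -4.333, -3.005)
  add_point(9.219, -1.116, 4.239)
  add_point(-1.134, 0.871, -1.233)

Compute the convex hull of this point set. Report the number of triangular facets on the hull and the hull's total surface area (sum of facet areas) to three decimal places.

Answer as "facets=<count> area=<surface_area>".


facets=8 area=497.864

6 of the 6 inputs are extreme points: [0, 1, 2, 3, 4, 5].

Area of each hull facet:
  f1: (p2, p4, p1) → 93.1625
  f2: (p0, p2, p1) → 81.2477
  f3: (p3, p4, p1) → 69.5974
  f4: (p3, p0, p1) → 81.7856
  f5: (p3, p0, p4) → 58.6675
  f6: (p5, p2, p4) → 63.3406
  f7: (p5, p0, p4) → 16.7042
  f8: (p5, p0, p2) → 33.3585
Σ area = 497.864

Check V−E+F: 6 − 12 + 8 = 2.


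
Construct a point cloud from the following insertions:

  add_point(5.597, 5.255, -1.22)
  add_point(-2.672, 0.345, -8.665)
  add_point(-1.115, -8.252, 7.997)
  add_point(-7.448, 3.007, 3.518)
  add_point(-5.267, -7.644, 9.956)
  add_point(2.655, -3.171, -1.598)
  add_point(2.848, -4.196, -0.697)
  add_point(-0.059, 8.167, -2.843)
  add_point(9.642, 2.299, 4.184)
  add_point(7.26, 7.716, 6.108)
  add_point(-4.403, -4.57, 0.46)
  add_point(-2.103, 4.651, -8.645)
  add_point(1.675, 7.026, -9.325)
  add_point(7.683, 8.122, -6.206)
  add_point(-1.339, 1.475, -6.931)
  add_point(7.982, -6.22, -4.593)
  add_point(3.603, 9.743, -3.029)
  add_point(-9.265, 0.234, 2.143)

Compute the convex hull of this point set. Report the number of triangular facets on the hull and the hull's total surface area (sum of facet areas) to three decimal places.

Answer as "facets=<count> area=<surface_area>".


Points on the hull: [1, 2, 3, 4, 7, 8, 9, 10, 11, 12, 13, 15, 16, 17] (14 of 18).

Per-facet area ½‖(b−a)×(c−a)‖:
  f1: (p9, p2, p8) → 46.8196
  f2: (p10, p1, p17) → 36.9839
  f3: (p11, p1, p17) → 27.4224
  f4: (p11, p1, p12) → 7.6088
  f5: (p15, p2, p8) → 88.4463
  f6: (p15, p1, p12) → 52.6270
  f7: (p15, p10, p2) → 60.5576
  f8: (p15, p10, p1) → 64.2731
  f9: (p4, p9, p2) → 39.4389
  f10: (p4, p10, p17) → 35.1568
  f11: (p4, p10, p2) → 20.8545
  f12: (p7, p11, p12) → 14.7977
  f13: (p13, p9, p8) → 36.6683
  f14: (p13, p15, p8) → 71.0433
  f15: (p13, p15, p12) → 49.2958
  f16: (p3, p4, p17) → 21.0771
  f17: (p3, p4, p9) → 98.9256
  f18: (p3, p11, p17) → 23.9922
  f19: (p3, p7, p11) → 39.0372
  f20: (p16, p13, p9) → 26.6834
  f21: (p16, p3, p9) → 70.9694
  f22: (p16, p3, p7) → 12.4018
  f23: (p16, p7, p12) → 13.2735
  f24: (p16, p13, p12) → 17.4391
Σ area = 975.793

Euler characteristic 14−36+24 = 2 ✓

facets=24 area=975.793


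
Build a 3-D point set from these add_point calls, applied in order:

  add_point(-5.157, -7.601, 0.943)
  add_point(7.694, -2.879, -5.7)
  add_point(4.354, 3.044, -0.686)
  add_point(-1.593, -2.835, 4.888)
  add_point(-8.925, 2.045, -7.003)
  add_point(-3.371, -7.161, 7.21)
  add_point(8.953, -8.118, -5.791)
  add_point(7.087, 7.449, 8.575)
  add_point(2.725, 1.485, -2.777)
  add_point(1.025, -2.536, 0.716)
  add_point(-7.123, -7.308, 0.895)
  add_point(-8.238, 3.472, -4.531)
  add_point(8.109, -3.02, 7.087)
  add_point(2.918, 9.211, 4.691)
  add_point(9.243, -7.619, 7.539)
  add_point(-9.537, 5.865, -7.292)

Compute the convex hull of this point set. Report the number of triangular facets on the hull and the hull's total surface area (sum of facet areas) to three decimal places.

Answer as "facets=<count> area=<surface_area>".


10 of the 16 inputs are extreme points: [0, 1, 4, 5, 6, 7, 10, 13, 14, 15].

Facet areas (half cross-product norm):
  f1: (p6, p7, p14) → 101.2532
  f2: (p5, p7, p14) → 94.8297
  f3: (p1, p6, p15) → 39.9346
  f4: (p1, p6, p7) → 38.3108
  f5: (p10, p5, p15) → 49.5966
  f6: (p13, p1, p15) → 136.6607
  f7: (p13, p1, p7) → 49.6251
  f8: (p13, p5, p15) → 147.2251
  f9: (p13, p5, p7) → 52.4713
  f10: (p4, p6, p15) → 31.1274
  f11: (p4, p10, p15) → 13.9140
  f12: (p4, p10, p6) → 107.5269
  f13: (p0, p6, p14) → 95.1040
  f14: (p0, p10, p6) → 7.2003
  f15: (p0, p5, p14) → 39.3900
  f16: (p0, p10, p5) → 6.2265
Σ area = 1010.396

Euler characteristic 10−24+16 = 2 ✓

facets=16 area=1010.396


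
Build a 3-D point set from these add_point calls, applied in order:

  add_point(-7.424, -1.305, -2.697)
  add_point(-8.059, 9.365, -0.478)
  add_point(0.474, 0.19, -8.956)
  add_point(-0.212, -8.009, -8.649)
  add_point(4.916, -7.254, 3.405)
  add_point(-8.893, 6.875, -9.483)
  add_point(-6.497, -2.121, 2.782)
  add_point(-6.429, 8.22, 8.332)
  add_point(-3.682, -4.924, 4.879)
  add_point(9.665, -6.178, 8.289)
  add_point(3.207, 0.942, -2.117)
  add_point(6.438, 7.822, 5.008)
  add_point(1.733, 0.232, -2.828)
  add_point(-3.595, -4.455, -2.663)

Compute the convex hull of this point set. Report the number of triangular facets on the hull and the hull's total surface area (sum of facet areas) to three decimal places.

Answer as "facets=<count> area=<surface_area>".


facets=18 area=1034.964

11 of the 14 inputs are extreme points: [0, 1, 2, 3, 4, 5, 6, 7, 8, 9, 11].

Facet areas (half cross-product norm):
  f1: (p11, p7, p9) → 96.2814
  f2: (p2, p3, p9) → 80.6434
  f3: (p2, p11, p9) → 123.4678
  f4: (p2, p3, p5) → 40.7409
  f5: (p2, p11, p5) → 97.6964
  f6: (p1, p11, p5) → 67.1292
  f7: (p1, p11, p7) → 59.9159
  f8: (p1, p6, p7) → 49.6396
  f9: (p8, p7, p9) → 93.6362
  f10: (p8, p6, p7) → 24.9255
  f11: (p0, p1, p5) → 45.7380
  f12: (p0, p1, p6) → 30.6234
  f13: (p0, p3, p5) → 60.4417
  f14: (p0, p8, p3) → 52.7917
  f15: (p0, p8, p6) → 9.5918
  f16: (p4, p3, p9) → 16.7831
  f17: (p4, p8, p9) → 26.9674
  f18: (p4, p8, p3) → 57.9499
Σ area = 1034.964

Euler: V−E+F = 11−27+18 = 2.


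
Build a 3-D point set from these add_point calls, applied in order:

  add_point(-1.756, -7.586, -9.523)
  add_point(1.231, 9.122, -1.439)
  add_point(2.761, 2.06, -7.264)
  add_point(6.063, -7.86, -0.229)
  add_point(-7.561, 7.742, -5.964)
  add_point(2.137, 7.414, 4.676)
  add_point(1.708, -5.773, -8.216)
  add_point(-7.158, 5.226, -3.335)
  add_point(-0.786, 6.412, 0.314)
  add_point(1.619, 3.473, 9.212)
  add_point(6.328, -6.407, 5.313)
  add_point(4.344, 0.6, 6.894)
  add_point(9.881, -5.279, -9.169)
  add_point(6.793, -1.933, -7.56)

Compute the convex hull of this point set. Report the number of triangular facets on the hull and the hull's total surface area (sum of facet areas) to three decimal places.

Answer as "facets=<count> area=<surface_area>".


facets=18 area=816.081

11 of the 14 inputs are extreme points: [0, 1, 2, 3, 4, 5, 7, 9, 10, 11, 12].

Facet areas (half cross-product norm):
  f1: (p0, p12, p4) → 98.3246
  f2: (p10, p9, p0) → 97.1267
  f3: (p7, p0, p4) → 26.3416
  f4: (p7, p9, p4) → 19.4193
  f5: (p7, p9, p0) → 117.2154
  f6: (p3, p0, p12) → 54.8196
  f7: (p3, p10, p12) → 18.1810
  f8: (p3, p10, p0) → 22.5098
  f9: (p11, p10, p12) → 54.6189
  f10: (p11, p10, p9) → 8.8935
  f11: (p2, p12, p4) → 18.4110
  f12: (p2, p1, p4) → 44.9266
  f13: (p2, p1, p12) → 31.1056
  f14: (p5, p11, p9) → 13.8333
  f15: (p5, p9, p4) → 37.2825
  f16: (p5, p1, p4) → 27.3517
  f17: (p5, p1, p12) → 58.8332
  f18: (p5, p11, p12) → 66.8873
Σ area = 816.081

Euler characteristic 11−27+18 = 2 ✓


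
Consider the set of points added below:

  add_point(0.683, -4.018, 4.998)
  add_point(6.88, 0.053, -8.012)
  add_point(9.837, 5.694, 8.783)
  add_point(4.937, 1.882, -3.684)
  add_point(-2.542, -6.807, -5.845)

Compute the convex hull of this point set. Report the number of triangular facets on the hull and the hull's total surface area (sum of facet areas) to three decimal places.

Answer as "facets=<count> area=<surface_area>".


facets=6 area=352.113

Extreme-point indices: [0, 1, 2, 3, 4] — 5 of 5 on the boundary.

Triangle areas on the boundary:
  f1: (p0, p1, p4) → 67.8228
  f2: (p0, p1, p2) → 101.1706
  f3: (p3, p1, p4) → 29.1710
  f4: (p3, p1, p2) → 24.3496
  f5: (p3, p0, p4) → 57.7126
  f6: (p3, p0, p2) → 71.8861
Σ area = 352.113

Check V−E+F: 5 − 9 + 6 = 2.


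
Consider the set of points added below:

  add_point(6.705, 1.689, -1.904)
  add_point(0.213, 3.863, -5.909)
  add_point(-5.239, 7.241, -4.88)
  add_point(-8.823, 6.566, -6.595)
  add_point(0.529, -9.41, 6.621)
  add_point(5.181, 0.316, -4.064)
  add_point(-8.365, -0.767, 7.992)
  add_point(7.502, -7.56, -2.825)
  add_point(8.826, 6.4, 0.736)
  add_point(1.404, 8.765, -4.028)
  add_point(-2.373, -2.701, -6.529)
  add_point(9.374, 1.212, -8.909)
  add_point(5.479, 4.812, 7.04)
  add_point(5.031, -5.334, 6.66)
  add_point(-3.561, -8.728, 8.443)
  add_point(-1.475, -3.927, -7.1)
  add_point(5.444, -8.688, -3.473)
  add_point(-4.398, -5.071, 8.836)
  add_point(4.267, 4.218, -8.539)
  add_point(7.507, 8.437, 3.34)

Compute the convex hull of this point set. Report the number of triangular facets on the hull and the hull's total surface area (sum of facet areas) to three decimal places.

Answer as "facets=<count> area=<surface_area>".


Points on the hull: [2, 3, 4, 6, 7, 8, 9, 11, 12, 13, 14, 15, 16, 17, 18, 19] (16 of 20).

Triangle areas on the boundary:
  f1: (p18, p9, p3) → 37.5871
  f2: (p18, p9, p11) → 14.4718
  f3: (p18, p15, p3) → 60.9346
  f4: (p18, p15, p11) → 29.7712
  f5: (p2, p9, p3) → 4.3201
  f6: (p2, p6, p3) → 31.0704
  f7: (p16, p15, p11) → 50.9803
  f8: (p14, p16, p4) → 16.9718
  f9: (p14, p16, p15) → 67.6643
  f10: (p14, p6, p3) → 68.2046
  f11: (p14, p15, p3) → 104.2453
  f12: (p17, p14, p6) → 6.0597
  f13: (p12, p17, p6) → 41.5842
  f14: (p19, p2, p9) → 23.3341
  f15: (p19, p2, p6) → 114.3192
  f16: (p19, p12, p6) → 32.5429
  f17: (p7, p16, p4) → 13.5184
  f18: (p7, p16, p11) → 12.2492
  f19: (p8, p9, p11) → 47.8233
  f20: (p8, p19, p9) → 16.2135
  f21: (p8, p7, p11) → 58.9977
  f22: (p8, p19, p12) → 9.5889
  f23: (p13, p8, p12) → 36.3684
  f24: (p13, p8, p7) → 65.8678
  f25: (p13, p7, p4) → 30.5096
  f26: (p13, p14, p4) → 11.3402
  f27: (p13, p17, p14) → 17.6005
  f28: (p13, p12, p17) → 49.1896
Σ area = 1073.329

Euler characteristic 16−42+28 = 2 ✓

facets=28 area=1073.329


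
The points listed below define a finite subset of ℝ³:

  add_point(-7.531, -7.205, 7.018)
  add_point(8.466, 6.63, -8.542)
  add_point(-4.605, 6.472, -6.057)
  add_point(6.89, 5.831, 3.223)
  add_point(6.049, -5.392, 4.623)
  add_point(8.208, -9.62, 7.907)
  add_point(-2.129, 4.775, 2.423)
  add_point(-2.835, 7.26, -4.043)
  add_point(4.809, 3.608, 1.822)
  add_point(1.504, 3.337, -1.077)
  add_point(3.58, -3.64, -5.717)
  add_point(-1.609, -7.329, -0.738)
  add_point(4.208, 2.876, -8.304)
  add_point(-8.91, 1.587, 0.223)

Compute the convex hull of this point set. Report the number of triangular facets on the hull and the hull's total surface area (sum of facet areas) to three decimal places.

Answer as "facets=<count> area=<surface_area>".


11 of the 14 inputs are extreme points: [0, 1, 2, 3, 5, 6, 7, 10, 11, 12, 13].

Facet areas (half cross-product norm):
  f1: (p10, p5, p1) → 82.7165
  f2: (p3, p5, p1) → 90.6462
  f3: (p3, p7, p1) → 63.3715
  f4: (p0, p3, p5) → 125.3690
  f5: (p2, p7, p1) → 16.1981
  f6: (p2, p7, p13) → 12.6268
  f7: (p6, p7, p13) → 26.6165
  f8: (p6, p3, p7) → 31.4217
  f9: (p6, p0, p13) → 43.6807
  f10: (p6, p0, p3) → 56.5174
  f11: (p11, p10, p5) → 53.6663
  f12: (p11, p0, p5) → 64.6569
  f13: (p11, p0, p13) → 50.1327
  f14: (p11, p2, p13) → 52.2162
  f15: (p11, p2, p10) → 52.5630
  f16: (p12, p10, p1) → 14.3979
  f17: (p12, p2, p1) → 24.9213
  f18: (p12, p2, p10) → 33.8856
Σ area = 895.604

Check V−E+F: 11 − 27 + 18 = 2.

facets=18 area=895.604


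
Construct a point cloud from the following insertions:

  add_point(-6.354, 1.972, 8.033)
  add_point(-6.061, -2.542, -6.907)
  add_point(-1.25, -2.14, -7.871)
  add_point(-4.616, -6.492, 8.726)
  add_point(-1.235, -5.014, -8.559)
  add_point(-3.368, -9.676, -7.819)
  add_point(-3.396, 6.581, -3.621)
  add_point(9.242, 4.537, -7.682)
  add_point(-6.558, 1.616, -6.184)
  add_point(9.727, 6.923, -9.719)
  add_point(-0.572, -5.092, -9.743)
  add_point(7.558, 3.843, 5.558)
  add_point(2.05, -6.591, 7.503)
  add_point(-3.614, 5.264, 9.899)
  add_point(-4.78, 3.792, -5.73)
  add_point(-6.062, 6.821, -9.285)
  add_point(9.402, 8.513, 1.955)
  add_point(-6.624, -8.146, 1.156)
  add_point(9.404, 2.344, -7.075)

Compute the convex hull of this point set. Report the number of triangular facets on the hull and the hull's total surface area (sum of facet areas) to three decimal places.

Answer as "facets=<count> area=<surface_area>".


facets=24 area=1181.400

Extreme-point indices: [0, 1, 3, 5, 8, 9, 10, 11, 12, 13, 15, 16, 17, 18] — 14 of 19 on the boundary.

Per-facet area ½‖(b−a)×(c−a)‖:
  f1: (p15, p16, p9) → 92.9484
  f2: (p15, p16, p13) → 137.5971
  f3: (p5, p12, p17) → 50.1482
  f4: (p0, p15, p13) → 41.2897
  f5: (p18, p16, p9) → 28.8837
  f6: (p18, p5, p12) → 132.7351
  f7: (p1, p5, p17) → 34.4143
  f8: (p1, p5, p15) → 18.2132
  f9: (p10, p15, p9) → 94.3944
  f10: (p10, p5, p15) → 32.1383
  f11: (p10, p18, p9) → 30.1294
  f12: (p10, p18, p5) → 22.5642
  f13: (p8, p0, p17) → 70.7170
  f14: (p8, p0, p15) → 37.7504
  f15: (p8, p1, p17) → 19.0481
  f16: (p8, p1, p15) → 8.6671
  f17: (p3, p12, p13) → 40.1307
  f18: (p3, p0, p13) → 17.0622
  f19: (p3, p12, p17) → 27.0548
  f20: (p3, p0, p17) → 34.5931
  f21: (p11, p18, p16) → 33.7403
  f22: (p11, p18, p12) → 76.2625
  f23: (p11, p16, p13) → 34.2310
  f24: (p11, p12, p13) → 66.6869
Σ area = 1181.400

Euler characteristic 14−36+24 = 2 ✓


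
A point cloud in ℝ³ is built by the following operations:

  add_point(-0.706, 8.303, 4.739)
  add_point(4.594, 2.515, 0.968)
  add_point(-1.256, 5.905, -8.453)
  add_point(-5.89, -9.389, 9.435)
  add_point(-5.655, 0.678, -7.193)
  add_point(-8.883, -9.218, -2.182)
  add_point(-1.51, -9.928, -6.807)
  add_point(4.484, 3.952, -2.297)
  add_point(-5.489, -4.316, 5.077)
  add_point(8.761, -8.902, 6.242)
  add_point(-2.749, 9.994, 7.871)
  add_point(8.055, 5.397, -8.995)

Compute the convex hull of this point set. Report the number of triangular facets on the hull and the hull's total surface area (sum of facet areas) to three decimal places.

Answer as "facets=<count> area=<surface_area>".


Hull vertices (8/12): indices [2, 3, 4, 5, 6, 9, 10, 11].

Facet areas (half cross-product norm):
  f1: (p11, p10, p9) → 194.2218
  f2: (p3, p10, p5) → 118.0099
  f3: (p3, p10, p9) → 144.6384
  f4: (p6, p11, p9) → 145.2319
  f5: (p6, p3, p5) → 49.9541
  f6: (p6, p3, p9) → 112.2037
  f7: (p2, p11, p10) → 77.9194
  f8: (p2, p6, p11) → 74.3142
  f9: (p4, p10, p5) → 102.8529
  f10: (p4, p2, p10) → 58.6117
  f11: (p4, p6, p5) → 46.3174
  f12: (p4, p2, p6) → 34.8012
Σ area = 1159.077

Check V−E+F: 8 − 18 + 12 = 2.

facets=12 area=1159.077


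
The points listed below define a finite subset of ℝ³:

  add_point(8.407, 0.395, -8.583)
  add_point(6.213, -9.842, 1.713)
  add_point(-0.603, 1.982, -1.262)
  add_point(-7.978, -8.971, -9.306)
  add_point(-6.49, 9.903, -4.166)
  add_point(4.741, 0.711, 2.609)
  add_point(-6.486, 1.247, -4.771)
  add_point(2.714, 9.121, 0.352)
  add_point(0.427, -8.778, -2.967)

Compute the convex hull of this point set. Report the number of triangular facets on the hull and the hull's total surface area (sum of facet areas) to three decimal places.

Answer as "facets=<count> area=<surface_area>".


facets=10 area=749.166

Extreme-point indices: [0, 1, 3, 4, 5, 6, 7] — 7 of 9 on the boundary.

Per-facet area ½‖(b−a)×(c−a)‖:
  f1: (p4, p0, p3) → 154.3640
  f2: (p1, p0, p3) → 123.9375
  f3: (p7, p4, p0) → 69.9360
  f4: (p6, p4, p3) → 17.7660
  f5: (p6, p1, p3) → 96.5435
  f6: (p5, p7, p4) → 42.4158
  f7: (p5, p6, p4) → 58.3365
  f8: (p5, p6, p1) → 71.4652
  f9: (p5, p1, p0) → 62.2854
  f10: (p5, p7, p0) → 52.1158
Σ area = 749.166

Euler: V−E+F = 7−15+10 = 2.


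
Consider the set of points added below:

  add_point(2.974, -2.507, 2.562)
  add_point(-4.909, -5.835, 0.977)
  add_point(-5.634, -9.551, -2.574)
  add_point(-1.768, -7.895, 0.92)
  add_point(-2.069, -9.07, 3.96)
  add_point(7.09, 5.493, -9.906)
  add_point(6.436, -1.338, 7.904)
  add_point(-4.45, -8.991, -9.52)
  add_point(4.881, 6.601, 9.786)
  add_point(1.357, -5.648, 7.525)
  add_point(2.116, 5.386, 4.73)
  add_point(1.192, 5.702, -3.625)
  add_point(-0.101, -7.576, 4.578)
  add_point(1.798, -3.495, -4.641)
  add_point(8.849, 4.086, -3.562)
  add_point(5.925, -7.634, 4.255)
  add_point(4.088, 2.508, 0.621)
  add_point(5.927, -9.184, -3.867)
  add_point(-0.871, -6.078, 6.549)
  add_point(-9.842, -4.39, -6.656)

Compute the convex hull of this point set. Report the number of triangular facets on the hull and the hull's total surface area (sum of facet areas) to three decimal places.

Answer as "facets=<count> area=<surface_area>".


Points on the hull: [1, 2, 4, 5, 6, 7, 8, 9, 10, 11, 14, 15, 17, 18, 19] (15 of 20).

Per-facet area ½‖(b−a)×(c−a)‖:
  f1: (p7, p2, p19) → 24.2813
  f2: (p17, p15, p14) → 54.9969
  f3: (p17, p7, p2) → 39.5120
  f4: (p10, p8, p19) → 23.7848
  f5: (p10, p11, p19) → 62.1017
  f6: (p10, p11, p8) → 10.9736
  f7: (p5, p17, p14) → 45.3796
  f8: (p5, p17, p7) → 93.2079
  f9: (p5, p8, p14) → 29.8954
  f10: (p5, p11, p8) → 51.2442
  f11: (p5, p7, p19) → 70.7849
  f12: (p5, p11, p19) → 61.9708
  f13: (p4, p2, p19) → 21.5526
  f14: (p4, p17, p2) → 40.1593
  f15: (p4, p17, p15) → 33.5216
  f16: (p1, p8, p19) → 67.5766
  f17: (p1, p18, p8) → 45.3578
  f18: (p1, p4, p19) → 12.2927
  f19: (p1, p4, p18) → 10.8014
  f20: (p6, p8, p14) → 52.8836
  f21: (p6, p15, p14) → 46.9841
  f22: (p9, p6, p15) → 18.7141
  f23: (p9, p4, p15) → 17.8594
  f24: (p9, p4, p18) → 3.9450
  f25: (p9, p18, p8) → 14.0317
  f26: (p9, p6, p8) → 24.1883
Σ area = 978.001

Euler characteristic 15−39+26 = 2 ✓

facets=26 area=978.001


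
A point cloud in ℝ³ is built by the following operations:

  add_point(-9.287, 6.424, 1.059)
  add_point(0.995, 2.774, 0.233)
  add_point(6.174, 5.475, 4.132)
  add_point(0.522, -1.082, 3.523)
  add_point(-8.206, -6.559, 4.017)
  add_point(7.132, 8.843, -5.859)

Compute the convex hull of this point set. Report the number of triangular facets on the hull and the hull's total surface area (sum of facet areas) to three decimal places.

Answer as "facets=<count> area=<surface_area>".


facets=6 area=416.655

Hull vertices (5/6): indices [0, 2, 3, 4, 5].

Per-facet area ½‖(b−a)×(c−a)‖:
  f1: (p4, p5, p0) → 118.8867
  f2: (p2, p5, p0) → 83.0470
  f3: (p2, p4, p0) → 103.7499
  f4: (p3, p4, p5) → 52.1638
  f5: (p3, p2, p5) → 44.6719
  f6: (p3, p2, p4) → 14.1355
Σ area = 416.655

Check V−E+F: 5 − 9 + 6 = 2.


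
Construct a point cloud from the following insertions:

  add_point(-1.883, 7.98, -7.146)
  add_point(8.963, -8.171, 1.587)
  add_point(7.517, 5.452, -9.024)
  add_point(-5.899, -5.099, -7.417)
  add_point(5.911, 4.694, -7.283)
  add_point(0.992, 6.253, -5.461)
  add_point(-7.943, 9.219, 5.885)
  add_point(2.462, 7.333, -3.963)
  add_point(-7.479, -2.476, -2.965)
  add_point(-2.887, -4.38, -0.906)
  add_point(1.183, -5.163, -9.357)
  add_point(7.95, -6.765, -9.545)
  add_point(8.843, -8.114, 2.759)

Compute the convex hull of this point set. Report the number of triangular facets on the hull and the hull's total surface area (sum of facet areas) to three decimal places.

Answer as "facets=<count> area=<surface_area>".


Hull vertices (11/13): indices [0, 1, 2, 3, 6, 7, 8, 9, 10, 11, 12].

Per-facet area ½‖(b−a)×(c−a)‖:
  f1: (p3, p11, p1) → 79.3992
  f2: (p2, p11, p1) → 68.6709
  f3: (p7, p0, p6) → 38.4623
  f4: (p7, p2, p0) → 19.7478
  f5: (p10, p3, p0) → 48.3848
  f6: (p10, p2, p0) → 59.1574
  f7: (p10, p3, p11) → 8.1826
  f8: (p10, p2, p11) → 41.0321
  f9: (p8, p9, p6) → 39.3553
  f10: (p8, p9, p3) → 14.4549
  f11: (p8, p0, p6) → 82.4758
  f12: (p8, p3, p0) → 33.9732
  f13: (p12, p3, p1) → 9.4783
  f14: (p12, p9, p3) → 36.6816
  f15: (p12, p9, p6) → 93.6410
  f16: (p12, p7, p6) → 129.3245
  f17: (p12, p2, p1) → 8.4531
  f18: (p12, p7, p2) → 65.2065
Σ area = 876.081

Euler: V−E+F = 11−27+18 = 2.

facets=18 area=876.081


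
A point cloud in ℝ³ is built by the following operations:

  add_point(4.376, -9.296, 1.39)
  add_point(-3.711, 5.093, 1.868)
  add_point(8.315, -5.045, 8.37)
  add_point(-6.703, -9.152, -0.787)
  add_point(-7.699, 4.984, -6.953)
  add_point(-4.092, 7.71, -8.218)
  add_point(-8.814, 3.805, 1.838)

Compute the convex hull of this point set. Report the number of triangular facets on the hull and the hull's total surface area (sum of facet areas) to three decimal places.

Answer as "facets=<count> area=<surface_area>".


Hull vertices (7/7): indices [0, 1, 2, 3, 4, 5, 6].

Facet areas (half cross-product norm):
  f1: (p0, p5, p2) → 95.5412
  f2: (p3, p2, p6) → 118.7444
  f3: (p3, p0, p2) → 42.1442
  f4: (p3, p0, p5) → 104.9481
  f5: (p1, p2, p6) → 37.6544
  f6: (p1, p5, p6) → 27.4334
  f7: (p1, p5, p2) → 74.4059
  f8: (p4, p5, p6) → 18.8713
  f9: (p4, p3, p6) → 59.6241
  f10: (p4, p3, p5) → 29.3152
Σ area = 608.682

Check V−E+F: 7 − 15 + 10 = 2.

facets=10 area=608.682


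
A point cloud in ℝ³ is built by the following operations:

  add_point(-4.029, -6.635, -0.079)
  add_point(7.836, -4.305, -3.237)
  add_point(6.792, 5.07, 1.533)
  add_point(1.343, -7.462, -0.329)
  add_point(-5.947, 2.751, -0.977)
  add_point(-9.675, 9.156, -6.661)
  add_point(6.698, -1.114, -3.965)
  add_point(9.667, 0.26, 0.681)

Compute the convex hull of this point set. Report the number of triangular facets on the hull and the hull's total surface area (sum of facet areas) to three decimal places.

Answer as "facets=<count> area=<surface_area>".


Extreme-point indices: [0, 1, 2, 3, 4, 5, 6, 7] — 8 of 8 on the boundary.

Area of each hull facet:
  f1: (p2, p3, p7) → 31.5301
  f2: (p1, p3, p7) → 23.3096
  f3: (p4, p2, p5) → 56.9527
  f4: (p6, p2, p7) → 16.0718
  f5: (p6, p1, p7) → 9.7731
  f6: (p6, p2, p5) → 77.2251
  f7: (p6, p1, p5) → 20.7644
  f8: (p0, p2, p3) → 36.3696
  f9: (p0, p4, p2) → 63.4062
  f10: (p0, p4, p5) → 26.6376
  f11: (p0, p1, p5) → 112.4729
  f12: (p0, p1, p3) → 13.2736
Σ area = 487.787

Euler characteristic 8−18+12 = 2 ✓

facets=12 area=487.787


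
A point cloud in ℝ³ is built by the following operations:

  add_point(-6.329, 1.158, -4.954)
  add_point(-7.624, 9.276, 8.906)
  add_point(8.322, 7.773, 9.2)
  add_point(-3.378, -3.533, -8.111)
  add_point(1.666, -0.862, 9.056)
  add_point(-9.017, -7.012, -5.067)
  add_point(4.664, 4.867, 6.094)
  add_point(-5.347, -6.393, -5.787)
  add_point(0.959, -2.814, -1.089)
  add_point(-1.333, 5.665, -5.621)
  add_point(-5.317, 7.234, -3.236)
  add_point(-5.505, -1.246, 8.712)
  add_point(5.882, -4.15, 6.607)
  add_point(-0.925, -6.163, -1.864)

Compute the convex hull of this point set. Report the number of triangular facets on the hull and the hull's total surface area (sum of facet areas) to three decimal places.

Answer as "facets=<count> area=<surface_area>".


facets=20 area=886.415

12 of the 14 inputs are extreme points: [0, 1, 2, 3, 4, 5, 7, 9, 10, 11, 12, 13].

Area of each hull facet:
  f1: (p11, p1, p5) → 77.4717
  f2: (p10, p1, p5) → 90.4024
  f3: (p10, p1, p2) → 98.6815
  f4: (p4, p1, p2) → 73.8619
  f5: (p4, p11, p1) → 38.1894
  f6: (p0, p3, p5) → 22.7171
  f7: (p0, p10, p5) → 8.1167
  f8: (p0, p10, p3) → 13.2881
  f9: (p9, p3, p2) → 78.0375
  f10: (p9, p10, p2) → 43.6544
  f11: (p9, p10, p3) → 23.0887
  f12: (p12, p4, p2) → 32.0585
  f13: (p12, p3, p2) → 104.9098
  f14: (p12, p11, p5) → 91.5476
  f15: (p12, p4, p11) → 15.7829
  f16: (p13, p12, p5) → 23.9586
  f17: (p13, p12, p3) → 23.5015
  f18: (p7, p3, p5) → 5.8529
  f19: (p7, p13, p5) → 8.9361
  f20: (p7, p13, p3) → 12.3582
Σ area = 886.415

Check V−E+F: 12 − 30 + 20 = 2.


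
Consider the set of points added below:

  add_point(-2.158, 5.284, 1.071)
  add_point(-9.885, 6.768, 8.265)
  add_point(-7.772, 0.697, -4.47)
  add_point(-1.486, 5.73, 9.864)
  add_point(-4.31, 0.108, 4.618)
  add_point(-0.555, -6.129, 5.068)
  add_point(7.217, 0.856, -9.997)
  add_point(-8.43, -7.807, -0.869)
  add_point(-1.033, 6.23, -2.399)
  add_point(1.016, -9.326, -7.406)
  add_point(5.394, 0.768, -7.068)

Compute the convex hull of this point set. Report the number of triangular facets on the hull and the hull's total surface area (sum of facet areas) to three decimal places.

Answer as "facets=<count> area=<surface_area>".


facets=12 area=813.888

Hull vertices (8/11): indices [1, 2, 3, 5, 6, 7, 8, 9].

Triangle areas on the boundary:
  f1: (p2, p9, p6) → 80.8299
  f2: (p5, p3, p1) → 54.8800
  f3: (p5, p9, p6) → 78.9898
  f4: (p5, p3, p6) → 117.5656
  f5: (p8, p2, p6) → 55.4984
  f6: (p8, p3, p6) → 60.1080
  f7: (p8, p2, p1) → 59.6949
  f8: (p8, p3, p1) → 52.2547
  f9: (p7, p2, p9) → 52.9754
  f10: (p7, p5, p9) → 55.5573
  f11: (p7, p2, p1) → 66.0012
  f12: (p7, p5, p1) → 79.5328
Σ area = 813.888

Check V−E+F: 8 − 18 + 12 = 2.


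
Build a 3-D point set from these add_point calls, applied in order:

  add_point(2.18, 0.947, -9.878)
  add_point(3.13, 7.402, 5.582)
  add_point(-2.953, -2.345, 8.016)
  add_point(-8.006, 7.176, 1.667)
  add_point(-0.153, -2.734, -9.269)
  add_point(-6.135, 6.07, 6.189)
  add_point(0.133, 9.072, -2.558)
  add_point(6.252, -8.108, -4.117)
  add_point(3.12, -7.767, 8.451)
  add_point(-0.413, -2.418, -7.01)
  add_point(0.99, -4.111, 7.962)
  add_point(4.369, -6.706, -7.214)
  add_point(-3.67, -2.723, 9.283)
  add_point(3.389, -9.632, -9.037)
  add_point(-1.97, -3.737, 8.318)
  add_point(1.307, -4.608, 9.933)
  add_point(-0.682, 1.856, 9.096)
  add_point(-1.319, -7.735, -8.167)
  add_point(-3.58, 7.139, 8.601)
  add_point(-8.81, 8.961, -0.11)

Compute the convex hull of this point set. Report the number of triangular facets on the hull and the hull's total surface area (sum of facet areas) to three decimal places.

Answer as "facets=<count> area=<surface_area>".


facets=28 area=935.813

16 of the 20 inputs are extreme points: [0, 1, 3, 4, 5, 6, 7, 8, 11, 12, 13, 15, 16, 17, 18, 19].

Triangle areas on the boundary:
  f1: (p18, p6, p19) → 46.1640
  f2: (p0, p6, p19) → 48.4660
  f3: (p0, p4, p19) → 36.8291
  f4: (p17, p4, p19) → 40.8873
  f5: (p1, p18, p6) → 32.4261
  f6: (p1, p0, p7) → 94.7536
  f7: (p1, p0, p6) → 44.9131
  f8: (p5, p18, p19) → 9.8212
  f9: (p5, p3, p19) → 3.2936
  f10: (p8, p1, p7) → 98.8118
  f11: (p8, p1, p15) → 21.0948
  f12: (p11, p0, p7) → 11.5152
  f13: (p13, p0, p4) → 14.7233
  f14: (p13, p17, p4) → 13.4380
  f15: (p13, p11, p0) → 12.9243
  f16: (p13, p11, p7) → 6.7549
  f17: (p13, p8, p7) → 27.2927
  f18: (p13, p8, p17) → 44.1709
  f19: (p12, p5, p3) → 19.6067
  f20: (p12, p8, p15) → 7.8753
  f21: (p12, p8, p17) → 72.6313
  f22: (p12, p3, p19) → 2.1516
  f23: (p12, p17, p19) → 137.3676
  f24: (p12, p18, p15) → 24.8195
  f25: (p12, p5, p18) → 17.5710
  f26: (p16, p18, p15) → 4.2195
  f27: (p16, p1, p15) → 20.6320
  f28: (p16, p1, p18) → 20.6591
Σ area = 935.813

Euler characteristic 16−42+28 = 2 ✓


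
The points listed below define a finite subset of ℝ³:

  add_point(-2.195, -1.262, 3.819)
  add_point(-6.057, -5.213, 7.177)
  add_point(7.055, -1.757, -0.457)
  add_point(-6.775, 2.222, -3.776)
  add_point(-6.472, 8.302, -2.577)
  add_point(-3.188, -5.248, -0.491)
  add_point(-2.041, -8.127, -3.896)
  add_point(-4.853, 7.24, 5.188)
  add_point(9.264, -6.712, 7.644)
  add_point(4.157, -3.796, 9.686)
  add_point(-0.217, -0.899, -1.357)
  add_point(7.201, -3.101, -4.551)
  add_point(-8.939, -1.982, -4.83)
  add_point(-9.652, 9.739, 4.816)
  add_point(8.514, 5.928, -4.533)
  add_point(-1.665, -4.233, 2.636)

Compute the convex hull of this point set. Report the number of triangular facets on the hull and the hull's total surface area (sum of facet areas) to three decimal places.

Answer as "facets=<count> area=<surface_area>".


facets=16 area=980.107

Extreme-point indices: [1, 4, 6, 7, 8, 9, 11, 12, 13, 14] — 10 of 16 on the boundary.

Triangle areas on the boundary:
  f1: (p14, p9, p8) → 54.1055
  f2: (p1, p9, p13) → 81.8575
  f3: (p1, p6, p8) → 88.3675
  f4: (p1, p9, p8) → 25.1187
  f5: (p12, p1, p13) → 89.2504
  f6: (p12, p1, p6) → 53.5021
  f7: (p11, p6, p8) → 67.8137
  f8: (p11, p14, p8) → 56.8760
  f9: (p11, p12, p6) → 46.2022
  f10: (p11, p12, p14) → 73.6096
  f11: (p7, p9, p13) → 18.0993
  f12: (p7, p14, p13) → 31.6778
  f13: (p7, p14, p9) → 115.1548
  f14: (p4, p14, p13) → 53.2636
  f15: (p4, p12, p13) → 42.5967
  f16: (p4, p12, p14) → 82.6112
Σ area = 980.107

Check V−E+F: 10 − 24 + 16 = 2.


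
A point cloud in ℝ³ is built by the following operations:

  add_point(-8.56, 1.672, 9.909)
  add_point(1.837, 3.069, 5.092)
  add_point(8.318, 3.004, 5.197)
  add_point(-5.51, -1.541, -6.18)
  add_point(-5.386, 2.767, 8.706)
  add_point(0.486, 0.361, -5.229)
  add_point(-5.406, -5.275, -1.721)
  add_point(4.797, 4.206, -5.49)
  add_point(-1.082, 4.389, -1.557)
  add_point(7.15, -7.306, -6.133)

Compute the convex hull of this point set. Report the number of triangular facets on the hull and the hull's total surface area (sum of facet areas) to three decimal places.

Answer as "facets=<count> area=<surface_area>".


facets=12 area=637.826

8 of the 10 inputs are extreme points: [0, 2, 3, 4, 6, 7, 8, 9].

Triangle areas on the boundary:
  f1: (p9, p2, p0) → 134.6278
  f2: (p3, p8, p0) → 60.8614
  f3: (p4, p2, p0) → 7.8171
  f4: (p4, p8, p0) → 14.4657
  f5: (p4, p8, p2) → 63.6809
  f6: (p7, p9, p2) → 66.1436
  f7: (p7, p8, p2) → 38.6176
  f8: (p7, p3, p9) → 66.2511
  f9: (p7, p3, p8) → 30.6854
  f10: (p6, p9, p0) → 77.5156
  f11: (p6, p3, p0) → 38.3774
  f12: (p6, p3, p9) → 38.7825
Σ area = 637.826

Check V−E+F: 8 − 18 + 12 = 2.


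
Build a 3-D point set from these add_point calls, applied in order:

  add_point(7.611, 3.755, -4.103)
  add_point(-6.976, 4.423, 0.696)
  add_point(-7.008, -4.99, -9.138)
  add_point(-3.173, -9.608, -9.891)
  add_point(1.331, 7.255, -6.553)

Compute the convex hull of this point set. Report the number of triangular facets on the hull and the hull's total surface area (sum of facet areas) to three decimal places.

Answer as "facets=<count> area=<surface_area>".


Hull vertices (5/5): indices [0, 1, 2, 3, 4].

Facet areas (half cross-product norm):
  f1: (p4, p1, p2) → 74.2357
  f2: (p4, p1, p0) → 41.4585
  f3: (p3, p1, p2) → 32.4298
  f4: (p3, p1, p0) → 125.5324
  f5: (p3, p4, p2) → 43.5159
  f6: (p3, p4, p0) → 66.5382
Σ area = 383.711

Euler characteristic 5−9+6 = 2 ✓

facets=6 area=383.711


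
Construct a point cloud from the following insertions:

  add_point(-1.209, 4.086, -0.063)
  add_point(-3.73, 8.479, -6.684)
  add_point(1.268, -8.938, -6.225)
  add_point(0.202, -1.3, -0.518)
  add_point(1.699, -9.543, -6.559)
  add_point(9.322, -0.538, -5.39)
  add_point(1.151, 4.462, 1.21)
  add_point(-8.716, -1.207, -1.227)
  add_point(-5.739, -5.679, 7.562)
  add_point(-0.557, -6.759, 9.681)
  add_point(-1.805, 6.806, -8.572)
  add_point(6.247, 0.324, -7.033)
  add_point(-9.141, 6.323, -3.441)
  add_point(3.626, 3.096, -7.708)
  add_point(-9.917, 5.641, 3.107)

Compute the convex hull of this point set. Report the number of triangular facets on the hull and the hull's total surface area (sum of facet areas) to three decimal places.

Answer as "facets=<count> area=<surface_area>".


facets=20 area=838.995

Extreme-point indices: [1, 4, 5, 6, 7, 8, 9, 10, 11, 12, 13, 14] — 12 of 15 on the boundary.

Area of each hull facet:
  f1: (p9, p4, p5) → 97.6682
  f2: (p6, p9, p14) → 79.2145
  f3: (p6, p9, p5) → 82.0899
  f4: (p8, p9, p14) → 29.5900
  f5: (p8, p9, p4) → 46.3755
  f6: (p7, p8, p14) → 42.1513
  f7: (p7, p8, p4) → 73.2135
  f8: (p11, p4, p5) → 19.3863
  f9: (p1, p10, p5) → 16.7666
  f10: (p1, p6, p5) → 58.6911
  f11: (p1, p6, p14) → 52.7305
  f12: (p12, p10, p4) → 75.4001
  f13: (p12, p7, p4) → 49.2020
  f14: (p12, p1, p10) → 8.3708
  f15: (p12, p7, p14) → 24.1991
  f16: (p12, p1, p14) → 17.5299
  f17: (p13, p10, p4) → 38.2465
  f18: (p13, p11, p4) → 19.5384
  f19: (p13, p10, p5) → 4.7580
  f20: (p13, p11, p5) → 3.8731
Σ area = 838.995

Check V−E+F: 12 − 30 + 20 = 2.


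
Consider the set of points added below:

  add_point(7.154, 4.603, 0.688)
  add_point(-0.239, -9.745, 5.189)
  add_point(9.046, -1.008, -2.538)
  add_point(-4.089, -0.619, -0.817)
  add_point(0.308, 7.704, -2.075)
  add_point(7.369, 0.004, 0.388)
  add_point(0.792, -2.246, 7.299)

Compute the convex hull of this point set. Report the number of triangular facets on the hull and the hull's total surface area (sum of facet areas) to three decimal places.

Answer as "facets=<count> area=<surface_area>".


Points on the hull: [0, 1, 2, 3, 4, 5, 6] (7 of 7).

Area of each hull facet:
  f1: (p1, p2, p3) → 73.5702
  f2: (p6, p1, p3) → 37.4263
  f3: (p4, p2, p3) → 56.1872
  f4: (p4, p6, p3) → 45.6148
  f5: (p0, p4, p2) → 24.7781
  f6: (p0, p4, p6) → 45.7952
  f7: (p5, p0, p2) → 7.5696
  f8: (p5, p0, p6) → 22.3507
  f9: (p5, p1, p2) → 21.7643
  f10: (p5, p6, p1) → 38.2451
Σ area = 373.301

Check V−E+F: 7 − 15 + 10 = 2.

facets=10 area=373.301


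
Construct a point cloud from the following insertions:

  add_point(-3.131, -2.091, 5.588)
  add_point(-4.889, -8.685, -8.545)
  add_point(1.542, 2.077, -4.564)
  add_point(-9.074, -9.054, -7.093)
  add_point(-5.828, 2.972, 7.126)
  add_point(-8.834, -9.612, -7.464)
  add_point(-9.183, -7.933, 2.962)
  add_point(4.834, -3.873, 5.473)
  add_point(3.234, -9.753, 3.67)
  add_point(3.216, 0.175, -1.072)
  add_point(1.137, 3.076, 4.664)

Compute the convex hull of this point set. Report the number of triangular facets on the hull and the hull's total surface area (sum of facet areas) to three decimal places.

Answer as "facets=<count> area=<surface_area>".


Extreme-point indices: [1, 2, 3, 4, 5, 6, 7, 8, 9, 10] — 10 of 11 on the boundary.

Facet areas (half cross-product norm):
  f1: (p8, p4, p6) → 75.3218
  f2: (p8, p4, p7) → 38.4338
  f3: (p8, p2, p1) → 85.7953
  f4: (p3, p4, p6) → 55.2597
  f5: (p3, p2, p4) → 106.1853
  f6: (p3, p2, p1) → 26.4033
  f7: (p10, p4, p7) → 26.8650
  f8: (p10, p2, p4) → 31.8768
  f9: (p5, p8, p1) → 29.5245
  f10: (p5, p3, p1) → 1.4337
  f11: (p5, p8, p6) → 66.4059
  f12: (p5, p3, p6) → 2.8574
  f13: (p9, p10, p7) → 24.0785
  f14: (p9, p10, p2) → 13.4891
  f15: (p9, p8, p7) → 24.5401
  f16: (p9, p8, p2) → 15.7716
Σ area = 624.242

Euler characteristic 10−24+16 = 2 ✓

facets=16 area=624.242


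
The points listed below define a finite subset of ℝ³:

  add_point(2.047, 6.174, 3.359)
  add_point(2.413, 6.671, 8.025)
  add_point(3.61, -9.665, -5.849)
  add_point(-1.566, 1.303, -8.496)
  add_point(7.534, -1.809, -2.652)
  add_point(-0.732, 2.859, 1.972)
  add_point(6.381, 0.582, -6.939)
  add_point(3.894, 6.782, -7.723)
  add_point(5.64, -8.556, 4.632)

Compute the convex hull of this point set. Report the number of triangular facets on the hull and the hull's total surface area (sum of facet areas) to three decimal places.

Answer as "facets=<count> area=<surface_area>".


facets=14 area=564.490

Extreme-point indices: [0, 1, 2, 3, 4, 5, 6, 7, 8] — 9 of 9 on the boundary.

Facet areas (half cross-product norm):
  f1: (p6, p2, p3) → 42.8928
  f2: (p6, p2, p4) → 23.5593
  f3: (p5, p2, p3) → 65.4638
  f4: (p0, p5, p3) → 21.4581
  f5: (p0, p5, p1) → 9.6652
  f6: (p7, p1, p4) → 75.0455
  f7: (p7, p6, p4) → 13.2946
  f8: (p7, p0, p1) → 7.5952
  f9: (p7, p6, p3) → 24.1989
  f10: (p7, p0, p3) → 43.6642
  f11: (p8, p5, p2) → 70.1979
  f12: (p8, p5, p1) → 51.9936
  f13: (p8, p2, p4) → 43.4241
  f14: (p8, p1, p4) → 72.0371
Σ area = 564.490

Euler characteristic 9−21+14 = 2 ✓


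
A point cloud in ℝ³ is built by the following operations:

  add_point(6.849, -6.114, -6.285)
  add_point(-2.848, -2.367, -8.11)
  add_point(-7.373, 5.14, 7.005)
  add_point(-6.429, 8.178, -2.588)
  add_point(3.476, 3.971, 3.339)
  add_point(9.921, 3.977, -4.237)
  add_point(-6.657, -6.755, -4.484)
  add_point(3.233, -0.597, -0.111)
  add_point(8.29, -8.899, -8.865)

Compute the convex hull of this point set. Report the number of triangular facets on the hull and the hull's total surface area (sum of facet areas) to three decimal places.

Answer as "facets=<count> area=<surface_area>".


Extreme-point indices: [1, 2, 3, 4, 5, 6, 7, 8] — 8 of 9 on the boundary.

Area of each hull facet:
  f1: (p6, p3, p2) → 74.8334
  f2: (p4, p8, p5) → 67.4271
  f3: (p4, p3, p2) → 54.2747
  f4: (p4, p3, p5) → 60.3640
  f5: (p1, p6, p8) → 43.5189
  f6: (p1, p6, p3) → 42.0992
  f7: (p1, p8, p5) → 82.0711
  f8: (p1, p3, p5) → 89.3281
  f9: (p7, p4, p2) → 32.0714
  f10: (p7, p4, p8) → 16.9025
  f11: (p7, p6, p2) → 84.9699
  f12: (p7, p6, p8) → 78.9758
Σ area = 726.836

Euler characteristic 8−18+12 = 2 ✓

facets=12 area=726.836


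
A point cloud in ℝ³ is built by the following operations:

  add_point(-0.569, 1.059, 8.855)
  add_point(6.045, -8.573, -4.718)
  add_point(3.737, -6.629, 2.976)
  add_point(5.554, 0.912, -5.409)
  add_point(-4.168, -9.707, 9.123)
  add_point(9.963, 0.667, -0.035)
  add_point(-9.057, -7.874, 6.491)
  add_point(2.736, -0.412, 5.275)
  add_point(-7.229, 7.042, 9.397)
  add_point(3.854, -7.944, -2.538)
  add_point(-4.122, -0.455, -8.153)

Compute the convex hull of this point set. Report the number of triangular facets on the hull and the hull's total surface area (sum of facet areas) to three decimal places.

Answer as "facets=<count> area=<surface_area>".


facets=14 area=849.535

Extreme-point indices: [0, 1, 2, 3, 4, 5, 6, 8, 10] — 9 of 11 on the boundary.

Facet areas (half cross-product norm):
  f1: (p10, p8, p6) → 125.3902
  f2: (p1, p10, p6) → 111.3138
  f3: (p4, p8, p6) → 44.4242
  f4: (p4, p1, p6) → 50.0736
  f5: (p3, p1, p5) → 32.8631
  f6: (p3, p1, p10) → 48.2250
  f7: (p3, p8, p5) → 70.4588
  f8: (p3, p10, p8) → 97.0993
  f9: (p0, p8, p5) → 48.2625
  f10: (p0, p4, p5) → 76.1744
  f11: (p0, p4, p8) → 46.7654
  f12: (p2, p1, p5) → 39.8669
  f13: (p2, p4, p5) → 27.1959
  f14: (p2, p4, p1) → 31.4217
Σ area = 849.535

Check V−E+F: 9 − 21 + 14 = 2.
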